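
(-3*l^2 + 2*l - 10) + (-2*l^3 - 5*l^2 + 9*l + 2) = -2*l^3 - 8*l^2 + 11*l - 8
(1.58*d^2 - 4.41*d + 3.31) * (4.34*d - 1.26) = 6.8572*d^3 - 21.1302*d^2 + 19.922*d - 4.1706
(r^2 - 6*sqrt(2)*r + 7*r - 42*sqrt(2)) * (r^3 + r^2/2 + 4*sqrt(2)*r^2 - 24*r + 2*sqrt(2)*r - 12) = r^5 - 2*sqrt(2)*r^4 + 15*r^4/2 - 137*r^3/2 - 15*sqrt(2)*r^3 - 540*r^2 + 137*sqrt(2)*r^2 - 252*r + 1080*sqrt(2)*r + 504*sqrt(2)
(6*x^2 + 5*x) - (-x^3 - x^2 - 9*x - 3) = x^3 + 7*x^2 + 14*x + 3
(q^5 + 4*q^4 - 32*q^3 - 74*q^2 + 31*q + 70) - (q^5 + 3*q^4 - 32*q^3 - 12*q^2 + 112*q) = q^4 - 62*q^2 - 81*q + 70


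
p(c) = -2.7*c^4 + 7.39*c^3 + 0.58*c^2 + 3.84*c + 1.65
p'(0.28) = 5.67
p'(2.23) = -3.09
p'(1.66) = 17.45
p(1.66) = 22.92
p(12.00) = -43086.03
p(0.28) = 2.92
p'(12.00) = -15452.16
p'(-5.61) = 2601.90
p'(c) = -10.8*c^3 + 22.17*c^2 + 1.16*c + 3.84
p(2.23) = 28.28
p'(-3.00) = 491.49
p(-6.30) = -6100.67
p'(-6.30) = 3576.97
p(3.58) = -81.60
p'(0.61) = 10.35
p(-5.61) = -3980.74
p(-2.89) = -371.33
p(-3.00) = -422.88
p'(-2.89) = 446.34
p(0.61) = 5.51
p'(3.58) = -203.40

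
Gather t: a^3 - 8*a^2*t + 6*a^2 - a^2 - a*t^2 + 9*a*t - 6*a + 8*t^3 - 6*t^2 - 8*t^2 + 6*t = a^3 + 5*a^2 - 6*a + 8*t^3 + t^2*(-a - 14) + t*(-8*a^2 + 9*a + 6)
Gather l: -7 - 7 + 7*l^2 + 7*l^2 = 14*l^2 - 14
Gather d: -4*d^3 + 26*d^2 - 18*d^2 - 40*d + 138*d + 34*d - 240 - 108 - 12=-4*d^3 + 8*d^2 + 132*d - 360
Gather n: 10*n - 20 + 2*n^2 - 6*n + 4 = 2*n^2 + 4*n - 16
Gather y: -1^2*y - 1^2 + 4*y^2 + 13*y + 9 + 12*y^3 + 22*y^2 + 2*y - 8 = 12*y^3 + 26*y^2 + 14*y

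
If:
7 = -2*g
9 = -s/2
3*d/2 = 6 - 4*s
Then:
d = 52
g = -7/2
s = -18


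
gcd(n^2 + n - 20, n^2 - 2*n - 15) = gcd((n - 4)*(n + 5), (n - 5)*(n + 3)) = 1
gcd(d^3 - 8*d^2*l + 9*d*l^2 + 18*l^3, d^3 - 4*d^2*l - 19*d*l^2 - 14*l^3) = d + l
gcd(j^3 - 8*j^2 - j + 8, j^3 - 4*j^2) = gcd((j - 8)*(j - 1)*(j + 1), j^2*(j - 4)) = 1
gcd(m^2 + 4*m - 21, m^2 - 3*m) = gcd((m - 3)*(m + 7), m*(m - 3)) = m - 3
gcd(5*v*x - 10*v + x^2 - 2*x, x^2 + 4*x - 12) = x - 2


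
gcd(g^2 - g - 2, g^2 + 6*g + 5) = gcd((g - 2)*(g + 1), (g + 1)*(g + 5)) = g + 1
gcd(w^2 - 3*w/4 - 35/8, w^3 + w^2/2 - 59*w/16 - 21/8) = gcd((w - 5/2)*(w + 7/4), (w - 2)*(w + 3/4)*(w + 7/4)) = w + 7/4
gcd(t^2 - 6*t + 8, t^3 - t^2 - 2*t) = t - 2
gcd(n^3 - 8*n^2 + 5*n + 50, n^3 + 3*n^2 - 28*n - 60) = n^2 - 3*n - 10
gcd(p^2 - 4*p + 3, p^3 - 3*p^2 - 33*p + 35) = p - 1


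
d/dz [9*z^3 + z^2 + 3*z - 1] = 27*z^2 + 2*z + 3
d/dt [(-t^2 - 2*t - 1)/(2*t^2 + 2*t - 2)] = (t^2 + 4*t + 3)/(2*(t^4 + 2*t^3 - t^2 - 2*t + 1))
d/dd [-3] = 0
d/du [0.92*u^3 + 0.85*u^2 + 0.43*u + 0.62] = 2.76*u^2 + 1.7*u + 0.43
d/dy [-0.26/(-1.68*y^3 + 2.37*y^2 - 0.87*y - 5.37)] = (-1.3104*y^2 + 1.2324*y - 0.2262)/(1.68*y^3 - 2.37*y^2 + 0.87*y + 5.37)^2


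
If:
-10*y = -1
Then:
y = 1/10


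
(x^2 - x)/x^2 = (x - 1)/x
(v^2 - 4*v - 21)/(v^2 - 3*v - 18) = (v - 7)/(v - 6)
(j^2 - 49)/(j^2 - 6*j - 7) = (j + 7)/(j + 1)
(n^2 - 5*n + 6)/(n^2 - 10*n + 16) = (n - 3)/(n - 8)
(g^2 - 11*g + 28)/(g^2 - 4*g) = (g - 7)/g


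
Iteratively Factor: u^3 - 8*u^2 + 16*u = (u - 4)*(u^2 - 4*u) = (u - 4)^2*(u)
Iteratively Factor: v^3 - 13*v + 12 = (v + 4)*(v^2 - 4*v + 3) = (v - 1)*(v + 4)*(v - 3)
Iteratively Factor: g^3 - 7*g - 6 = (g + 1)*(g^2 - g - 6) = (g + 1)*(g + 2)*(g - 3)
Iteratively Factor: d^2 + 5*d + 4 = (d + 1)*(d + 4)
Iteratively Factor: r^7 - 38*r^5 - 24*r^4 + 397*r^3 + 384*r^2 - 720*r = (r)*(r^6 - 38*r^4 - 24*r^3 + 397*r^2 + 384*r - 720) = r*(r - 5)*(r^5 + 5*r^4 - 13*r^3 - 89*r^2 - 48*r + 144) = r*(r - 5)*(r - 1)*(r^4 + 6*r^3 - 7*r^2 - 96*r - 144) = r*(r - 5)*(r - 1)*(r + 3)*(r^3 + 3*r^2 - 16*r - 48) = r*(r - 5)*(r - 4)*(r - 1)*(r + 3)*(r^2 + 7*r + 12) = r*(r - 5)*(r - 4)*(r - 1)*(r + 3)*(r + 4)*(r + 3)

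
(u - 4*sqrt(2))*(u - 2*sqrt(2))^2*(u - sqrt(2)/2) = u^4 - 17*sqrt(2)*u^3/2 + 48*u^2 - 52*sqrt(2)*u + 32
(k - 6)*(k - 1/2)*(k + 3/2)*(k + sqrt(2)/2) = k^4 - 5*k^3 + sqrt(2)*k^3/2 - 27*k^2/4 - 5*sqrt(2)*k^2/2 - 27*sqrt(2)*k/8 + 9*k/2 + 9*sqrt(2)/4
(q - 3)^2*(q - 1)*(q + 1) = q^4 - 6*q^3 + 8*q^2 + 6*q - 9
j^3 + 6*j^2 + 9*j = j*(j + 3)^2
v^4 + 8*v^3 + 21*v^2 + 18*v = v*(v + 2)*(v + 3)^2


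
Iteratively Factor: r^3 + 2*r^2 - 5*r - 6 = (r + 1)*(r^2 + r - 6) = (r - 2)*(r + 1)*(r + 3)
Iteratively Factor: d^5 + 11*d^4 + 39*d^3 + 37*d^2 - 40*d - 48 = (d + 3)*(d^4 + 8*d^3 + 15*d^2 - 8*d - 16) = (d + 3)*(d + 4)*(d^3 + 4*d^2 - d - 4) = (d + 3)*(d + 4)^2*(d^2 - 1) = (d - 1)*(d + 3)*(d + 4)^2*(d + 1)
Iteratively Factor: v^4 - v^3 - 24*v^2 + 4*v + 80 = (v + 4)*(v^3 - 5*v^2 - 4*v + 20) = (v - 2)*(v + 4)*(v^2 - 3*v - 10) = (v - 2)*(v + 2)*(v + 4)*(v - 5)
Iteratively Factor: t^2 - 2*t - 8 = (t - 4)*(t + 2)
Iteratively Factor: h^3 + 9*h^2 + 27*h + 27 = (h + 3)*(h^2 + 6*h + 9) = (h + 3)^2*(h + 3)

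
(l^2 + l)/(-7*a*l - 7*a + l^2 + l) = -l/(7*a - l)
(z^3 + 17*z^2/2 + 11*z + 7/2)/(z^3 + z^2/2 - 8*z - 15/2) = (2*z^2 + 15*z + 7)/(2*z^2 - z - 15)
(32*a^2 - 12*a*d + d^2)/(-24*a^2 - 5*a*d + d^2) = (-4*a + d)/(3*a + d)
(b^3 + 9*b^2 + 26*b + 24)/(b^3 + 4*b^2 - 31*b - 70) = (b^2 + 7*b + 12)/(b^2 + 2*b - 35)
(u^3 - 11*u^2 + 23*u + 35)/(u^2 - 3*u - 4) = (u^2 - 12*u + 35)/(u - 4)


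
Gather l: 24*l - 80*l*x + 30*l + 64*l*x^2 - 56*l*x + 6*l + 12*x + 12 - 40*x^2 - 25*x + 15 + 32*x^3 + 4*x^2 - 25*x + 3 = l*(64*x^2 - 136*x + 60) + 32*x^3 - 36*x^2 - 38*x + 30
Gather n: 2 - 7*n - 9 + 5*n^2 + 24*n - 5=5*n^2 + 17*n - 12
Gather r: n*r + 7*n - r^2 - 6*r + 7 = 7*n - r^2 + r*(n - 6) + 7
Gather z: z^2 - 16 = z^2 - 16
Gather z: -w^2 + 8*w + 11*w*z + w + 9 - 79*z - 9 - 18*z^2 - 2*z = -w^2 + 9*w - 18*z^2 + z*(11*w - 81)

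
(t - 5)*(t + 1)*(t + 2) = t^3 - 2*t^2 - 13*t - 10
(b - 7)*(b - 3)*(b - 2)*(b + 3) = b^4 - 9*b^3 + 5*b^2 + 81*b - 126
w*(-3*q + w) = -3*q*w + w^2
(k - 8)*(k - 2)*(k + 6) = k^3 - 4*k^2 - 44*k + 96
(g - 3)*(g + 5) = g^2 + 2*g - 15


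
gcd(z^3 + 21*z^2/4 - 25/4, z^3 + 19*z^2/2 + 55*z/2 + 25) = z + 5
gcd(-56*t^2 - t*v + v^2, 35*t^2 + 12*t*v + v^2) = 7*t + v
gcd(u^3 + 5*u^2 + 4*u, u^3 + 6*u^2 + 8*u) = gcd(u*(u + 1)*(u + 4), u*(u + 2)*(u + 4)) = u^2 + 4*u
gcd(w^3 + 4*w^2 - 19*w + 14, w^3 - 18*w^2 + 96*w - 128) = w - 2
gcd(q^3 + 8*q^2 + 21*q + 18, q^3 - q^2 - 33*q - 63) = q^2 + 6*q + 9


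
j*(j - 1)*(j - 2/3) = j^3 - 5*j^2/3 + 2*j/3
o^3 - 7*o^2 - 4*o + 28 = (o - 7)*(o - 2)*(o + 2)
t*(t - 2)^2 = t^3 - 4*t^2 + 4*t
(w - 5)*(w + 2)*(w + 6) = w^3 + 3*w^2 - 28*w - 60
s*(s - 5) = s^2 - 5*s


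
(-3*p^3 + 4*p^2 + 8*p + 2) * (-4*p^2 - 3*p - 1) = 12*p^5 - 7*p^4 - 41*p^3 - 36*p^2 - 14*p - 2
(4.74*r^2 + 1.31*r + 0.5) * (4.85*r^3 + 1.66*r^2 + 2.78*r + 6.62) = 22.989*r^5 + 14.2219*r^4 + 17.7768*r^3 + 35.8506*r^2 + 10.0622*r + 3.31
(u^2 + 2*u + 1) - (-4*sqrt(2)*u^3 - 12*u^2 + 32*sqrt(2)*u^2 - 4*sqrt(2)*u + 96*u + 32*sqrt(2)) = 4*sqrt(2)*u^3 - 32*sqrt(2)*u^2 + 13*u^2 - 94*u + 4*sqrt(2)*u - 32*sqrt(2) + 1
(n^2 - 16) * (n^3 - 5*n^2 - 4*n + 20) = n^5 - 5*n^4 - 20*n^3 + 100*n^2 + 64*n - 320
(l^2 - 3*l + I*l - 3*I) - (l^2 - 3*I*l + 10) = -3*l + 4*I*l - 10 - 3*I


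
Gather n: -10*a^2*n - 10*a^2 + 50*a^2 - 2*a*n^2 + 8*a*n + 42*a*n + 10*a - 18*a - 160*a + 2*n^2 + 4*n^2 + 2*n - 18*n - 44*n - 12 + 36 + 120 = 40*a^2 - 168*a + n^2*(6 - 2*a) + n*(-10*a^2 + 50*a - 60) + 144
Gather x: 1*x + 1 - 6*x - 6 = -5*x - 5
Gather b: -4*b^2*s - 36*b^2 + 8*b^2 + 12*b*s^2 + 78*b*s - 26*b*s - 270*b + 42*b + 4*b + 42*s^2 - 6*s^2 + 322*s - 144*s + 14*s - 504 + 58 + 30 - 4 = b^2*(-4*s - 28) + b*(12*s^2 + 52*s - 224) + 36*s^2 + 192*s - 420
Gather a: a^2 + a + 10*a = a^2 + 11*a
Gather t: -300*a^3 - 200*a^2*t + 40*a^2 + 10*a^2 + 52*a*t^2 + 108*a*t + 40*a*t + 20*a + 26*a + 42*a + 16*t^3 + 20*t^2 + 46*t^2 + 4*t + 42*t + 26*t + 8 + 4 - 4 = -300*a^3 + 50*a^2 + 88*a + 16*t^3 + t^2*(52*a + 66) + t*(-200*a^2 + 148*a + 72) + 8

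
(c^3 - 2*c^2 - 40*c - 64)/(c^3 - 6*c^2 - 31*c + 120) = (c^2 + 6*c + 8)/(c^2 + 2*c - 15)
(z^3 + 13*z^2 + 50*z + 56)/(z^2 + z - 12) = (z^2 + 9*z + 14)/(z - 3)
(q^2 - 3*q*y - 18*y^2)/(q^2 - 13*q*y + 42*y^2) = (-q - 3*y)/(-q + 7*y)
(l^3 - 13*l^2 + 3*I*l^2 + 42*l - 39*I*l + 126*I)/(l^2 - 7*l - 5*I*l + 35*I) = (l^2 + 3*l*(-2 + I) - 18*I)/(l - 5*I)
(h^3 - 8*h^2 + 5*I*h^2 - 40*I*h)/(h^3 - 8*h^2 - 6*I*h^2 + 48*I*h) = (h + 5*I)/(h - 6*I)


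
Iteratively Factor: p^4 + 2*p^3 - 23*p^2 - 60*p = (p + 4)*(p^3 - 2*p^2 - 15*p) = (p + 3)*(p + 4)*(p^2 - 5*p) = (p - 5)*(p + 3)*(p + 4)*(p)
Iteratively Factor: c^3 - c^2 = (c)*(c^2 - c) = c*(c - 1)*(c)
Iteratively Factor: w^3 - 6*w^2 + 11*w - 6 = (w - 1)*(w^2 - 5*w + 6) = (w - 2)*(w - 1)*(w - 3)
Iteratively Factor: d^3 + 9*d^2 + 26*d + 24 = (d + 4)*(d^2 + 5*d + 6) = (d + 3)*(d + 4)*(d + 2)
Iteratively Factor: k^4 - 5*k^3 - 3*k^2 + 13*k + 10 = (k - 5)*(k^3 - 3*k - 2) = (k - 5)*(k + 1)*(k^2 - k - 2) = (k - 5)*(k + 1)^2*(k - 2)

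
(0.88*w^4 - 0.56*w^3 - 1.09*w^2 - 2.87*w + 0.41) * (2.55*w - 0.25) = 2.244*w^5 - 1.648*w^4 - 2.6395*w^3 - 7.046*w^2 + 1.763*w - 0.1025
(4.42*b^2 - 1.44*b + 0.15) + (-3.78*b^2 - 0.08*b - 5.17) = 0.64*b^2 - 1.52*b - 5.02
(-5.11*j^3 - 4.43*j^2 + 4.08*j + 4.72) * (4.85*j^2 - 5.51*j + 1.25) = -24.7835*j^5 + 6.6706*j^4 + 37.8098*j^3 - 5.1263*j^2 - 20.9072*j + 5.9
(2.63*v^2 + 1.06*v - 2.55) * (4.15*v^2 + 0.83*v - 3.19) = 10.9145*v^4 + 6.5819*v^3 - 18.0924*v^2 - 5.4979*v + 8.1345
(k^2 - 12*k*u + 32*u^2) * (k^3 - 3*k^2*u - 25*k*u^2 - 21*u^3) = k^5 - 15*k^4*u + 43*k^3*u^2 + 183*k^2*u^3 - 548*k*u^4 - 672*u^5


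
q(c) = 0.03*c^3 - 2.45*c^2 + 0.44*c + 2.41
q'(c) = 0.09*c^2 - 4.9*c + 0.44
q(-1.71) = -5.66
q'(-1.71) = 9.08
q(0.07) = 2.43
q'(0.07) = 0.10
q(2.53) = -11.67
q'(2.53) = -11.38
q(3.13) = -19.30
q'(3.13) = -14.02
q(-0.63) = 1.15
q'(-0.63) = 3.56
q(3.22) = -20.57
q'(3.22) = -14.40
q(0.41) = 2.18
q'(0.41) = -1.55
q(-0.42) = 1.79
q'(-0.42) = 2.51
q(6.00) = -76.67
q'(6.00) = -25.72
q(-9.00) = -221.87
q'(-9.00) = 51.83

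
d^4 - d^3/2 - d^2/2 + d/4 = d*(d - 1/2)*(d - sqrt(2)/2)*(d + sqrt(2)/2)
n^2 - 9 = (n - 3)*(n + 3)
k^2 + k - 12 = (k - 3)*(k + 4)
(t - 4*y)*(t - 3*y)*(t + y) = t^3 - 6*t^2*y + 5*t*y^2 + 12*y^3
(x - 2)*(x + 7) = x^2 + 5*x - 14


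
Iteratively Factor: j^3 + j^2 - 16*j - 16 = (j - 4)*(j^2 + 5*j + 4) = (j - 4)*(j + 1)*(j + 4)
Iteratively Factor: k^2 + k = (k)*(k + 1)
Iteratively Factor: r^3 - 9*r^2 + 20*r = (r)*(r^2 - 9*r + 20) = r*(r - 4)*(r - 5)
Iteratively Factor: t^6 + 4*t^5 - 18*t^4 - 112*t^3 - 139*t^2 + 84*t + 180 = (t + 2)*(t^5 + 2*t^4 - 22*t^3 - 68*t^2 - 3*t + 90) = (t - 5)*(t + 2)*(t^4 + 7*t^3 + 13*t^2 - 3*t - 18) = (t - 5)*(t + 2)^2*(t^3 + 5*t^2 + 3*t - 9) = (t - 5)*(t - 1)*(t + 2)^2*(t^2 + 6*t + 9) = (t - 5)*(t - 1)*(t + 2)^2*(t + 3)*(t + 3)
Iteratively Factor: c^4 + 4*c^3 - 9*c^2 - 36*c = (c + 4)*(c^3 - 9*c) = (c + 3)*(c + 4)*(c^2 - 3*c) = (c - 3)*(c + 3)*(c + 4)*(c)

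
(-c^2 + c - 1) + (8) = -c^2 + c + 7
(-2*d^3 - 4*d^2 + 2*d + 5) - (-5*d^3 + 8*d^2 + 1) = 3*d^3 - 12*d^2 + 2*d + 4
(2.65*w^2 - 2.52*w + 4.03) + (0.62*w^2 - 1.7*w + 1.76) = 3.27*w^2 - 4.22*w + 5.79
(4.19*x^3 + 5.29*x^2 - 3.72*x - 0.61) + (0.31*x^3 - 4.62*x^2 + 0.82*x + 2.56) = 4.5*x^3 + 0.67*x^2 - 2.9*x + 1.95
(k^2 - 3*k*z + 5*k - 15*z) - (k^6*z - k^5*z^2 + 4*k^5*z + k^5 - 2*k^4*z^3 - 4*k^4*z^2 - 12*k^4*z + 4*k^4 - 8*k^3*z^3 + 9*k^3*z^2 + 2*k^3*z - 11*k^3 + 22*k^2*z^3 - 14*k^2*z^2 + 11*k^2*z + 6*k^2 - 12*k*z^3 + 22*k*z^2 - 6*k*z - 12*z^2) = -k^6*z + k^5*z^2 - 4*k^5*z - k^5 + 2*k^4*z^3 + 4*k^4*z^2 + 12*k^4*z - 4*k^4 + 8*k^3*z^3 - 9*k^3*z^2 - 2*k^3*z + 11*k^3 - 22*k^2*z^3 + 14*k^2*z^2 - 11*k^2*z - 5*k^2 + 12*k*z^3 - 22*k*z^2 + 3*k*z + 5*k + 12*z^2 - 15*z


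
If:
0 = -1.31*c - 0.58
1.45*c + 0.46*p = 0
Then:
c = -0.44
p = 1.40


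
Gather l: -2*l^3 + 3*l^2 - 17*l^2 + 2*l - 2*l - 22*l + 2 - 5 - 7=-2*l^3 - 14*l^2 - 22*l - 10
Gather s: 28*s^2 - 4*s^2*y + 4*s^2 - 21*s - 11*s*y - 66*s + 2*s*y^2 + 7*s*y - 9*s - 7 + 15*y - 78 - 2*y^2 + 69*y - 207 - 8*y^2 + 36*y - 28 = s^2*(32 - 4*y) + s*(2*y^2 - 4*y - 96) - 10*y^2 + 120*y - 320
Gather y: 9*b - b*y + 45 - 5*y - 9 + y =9*b + y*(-b - 4) + 36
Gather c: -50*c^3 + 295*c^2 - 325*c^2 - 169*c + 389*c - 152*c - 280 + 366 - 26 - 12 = -50*c^3 - 30*c^2 + 68*c + 48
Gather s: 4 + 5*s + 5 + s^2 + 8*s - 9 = s^2 + 13*s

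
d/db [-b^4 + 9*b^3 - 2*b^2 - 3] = b*(-4*b^2 + 27*b - 4)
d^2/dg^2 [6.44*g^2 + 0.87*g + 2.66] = 12.8800000000000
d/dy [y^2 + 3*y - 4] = 2*y + 3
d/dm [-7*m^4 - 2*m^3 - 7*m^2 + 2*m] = -28*m^3 - 6*m^2 - 14*m + 2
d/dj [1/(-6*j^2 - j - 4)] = (12*j + 1)/(6*j^2 + j + 4)^2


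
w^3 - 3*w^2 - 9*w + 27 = (w - 3)^2*(w + 3)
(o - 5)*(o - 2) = o^2 - 7*o + 10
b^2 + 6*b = b*(b + 6)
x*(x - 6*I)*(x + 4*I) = x^3 - 2*I*x^2 + 24*x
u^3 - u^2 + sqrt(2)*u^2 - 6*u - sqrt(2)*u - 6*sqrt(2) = (u - 3)*(u + 2)*(u + sqrt(2))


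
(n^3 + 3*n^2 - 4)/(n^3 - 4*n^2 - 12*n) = (n^2 + n - 2)/(n*(n - 6))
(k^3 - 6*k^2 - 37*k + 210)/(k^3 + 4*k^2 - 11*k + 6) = (k^2 - 12*k + 35)/(k^2 - 2*k + 1)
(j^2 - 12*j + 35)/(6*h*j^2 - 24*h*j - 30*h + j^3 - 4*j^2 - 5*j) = (j - 7)/(6*h*j + 6*h + j^2 + j)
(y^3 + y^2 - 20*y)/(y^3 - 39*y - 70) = y*(y - 4)/(y^2 - 5*y - 14)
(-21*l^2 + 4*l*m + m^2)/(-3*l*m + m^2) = (7*l + m)/m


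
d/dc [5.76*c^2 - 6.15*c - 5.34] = 11.52*c - 6.15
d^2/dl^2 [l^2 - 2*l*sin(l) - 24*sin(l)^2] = 2*l*sin(l) + 96*sin(l)^2 - 4*cos(l) - 46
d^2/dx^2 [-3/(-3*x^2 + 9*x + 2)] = 18*(3*x^2 - 9*x - 3*(2*x - 3)^2 - 2)/(-3*x^2 + 9*x + 2)^3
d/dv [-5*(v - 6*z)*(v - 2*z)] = -10*v + 40*z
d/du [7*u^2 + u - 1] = 14*u + 1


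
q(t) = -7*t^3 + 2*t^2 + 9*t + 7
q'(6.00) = -723.00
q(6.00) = -1379.00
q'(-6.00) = -771.00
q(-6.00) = 1537.00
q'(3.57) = -244.36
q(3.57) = -253.88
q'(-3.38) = -244.43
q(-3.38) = 269.73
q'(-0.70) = -4.09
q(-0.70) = 4.08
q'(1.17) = -15.07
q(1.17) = 9.06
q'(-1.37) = -35.89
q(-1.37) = 16.42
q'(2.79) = -143.31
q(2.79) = -104.35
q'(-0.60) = -0.96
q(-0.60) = 3.83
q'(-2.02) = -84.77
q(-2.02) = 54.68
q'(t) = -21*t^2 + 4*t + 9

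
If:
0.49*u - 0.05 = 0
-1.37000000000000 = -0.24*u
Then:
No Solution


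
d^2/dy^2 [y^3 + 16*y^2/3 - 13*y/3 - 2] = 6*y + 32/3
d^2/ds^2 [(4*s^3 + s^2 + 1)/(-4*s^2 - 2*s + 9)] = 2*(-152*s^3 + 60*s^2 - 996*s - 121)/(64*s^6 + 96*s^5 - 384*s^4 - 424*s^3 + 864*s^2 + 486*s - 729)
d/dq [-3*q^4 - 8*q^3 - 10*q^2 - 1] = 4*q*(-3*q^2 - 6*q - 5)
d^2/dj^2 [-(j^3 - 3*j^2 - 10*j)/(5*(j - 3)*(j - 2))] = 12*(j^3 + 6*j^2 - 48*j + 68)/(5*(j^6 - 15*j^5 + 93*j^4 - 305*j^3 + 558*j^2 - 540*j + 216))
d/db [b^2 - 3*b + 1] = 2*b - 3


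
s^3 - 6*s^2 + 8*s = s*(s - 4)*(s - 2)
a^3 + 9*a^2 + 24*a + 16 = (a + 1)*(a + 4)^2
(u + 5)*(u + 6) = u^2 + 11*u + 30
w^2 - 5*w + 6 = (w - 3)*(w - 2)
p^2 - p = p*(p - 1)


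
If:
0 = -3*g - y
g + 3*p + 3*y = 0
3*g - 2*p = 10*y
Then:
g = 0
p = 0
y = 0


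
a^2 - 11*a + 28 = (a - 7)*(a - 4)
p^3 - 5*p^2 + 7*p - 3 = (p - 3)*(p - 1)^2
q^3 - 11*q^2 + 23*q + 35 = (q - 7)*(q - 5)*(q + 1)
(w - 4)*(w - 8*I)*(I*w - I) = I*w^3 + 8*w^2 - 5*I*w^2 - 40*w + 4*I*w + 32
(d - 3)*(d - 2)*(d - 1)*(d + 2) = d^4 - 4*d^3 - d^2 + 16*d - 12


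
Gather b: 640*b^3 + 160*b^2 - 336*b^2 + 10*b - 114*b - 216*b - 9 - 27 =640*b^3 - 176*b^2 - 320*b - 36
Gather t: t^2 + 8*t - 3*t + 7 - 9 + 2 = t^2 + 5*t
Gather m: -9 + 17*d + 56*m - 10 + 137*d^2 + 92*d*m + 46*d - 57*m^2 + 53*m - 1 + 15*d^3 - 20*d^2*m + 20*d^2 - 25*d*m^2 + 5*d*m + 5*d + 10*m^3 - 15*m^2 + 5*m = 15*d^3 + 157*d^2 + 68*d + 10*m^3 + m^2*(-25*d - 72) + m*(-20*d^2 + 97*d + 114) - 20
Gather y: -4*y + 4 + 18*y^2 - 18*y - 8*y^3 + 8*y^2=-8*y^3 + 26*y^2 - 22*y + 4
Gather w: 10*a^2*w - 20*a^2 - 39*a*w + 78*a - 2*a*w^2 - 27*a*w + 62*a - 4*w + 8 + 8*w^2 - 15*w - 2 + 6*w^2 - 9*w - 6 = -20*a^2 + 140*a + w^2*(14 - 2*a) + w*(10*a^2 - 66*a - 28)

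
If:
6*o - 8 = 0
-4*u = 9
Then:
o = 4/3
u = -9/4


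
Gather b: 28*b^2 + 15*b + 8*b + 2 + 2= 28*b^2 + 23*b + 4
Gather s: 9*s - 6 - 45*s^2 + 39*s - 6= -45*s^2 + 48*s - 12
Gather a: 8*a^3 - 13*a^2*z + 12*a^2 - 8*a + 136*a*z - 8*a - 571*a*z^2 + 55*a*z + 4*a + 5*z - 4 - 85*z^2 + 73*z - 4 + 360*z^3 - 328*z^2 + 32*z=8*a^3 + a^2*(12 - 13*z) + a*(-571*z^2 + 191*z - 12) + 360*z^3 - 413*z^2 + 110*z - 8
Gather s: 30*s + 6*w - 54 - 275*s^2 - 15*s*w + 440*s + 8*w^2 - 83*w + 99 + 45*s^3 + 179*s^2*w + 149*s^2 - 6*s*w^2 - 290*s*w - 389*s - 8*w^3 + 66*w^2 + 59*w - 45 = 45*s^3 + s^2*(179*w - 126) + s*(-6*w^2 - 305*w + 81) - 8*w^3 + 74*w^2 - 18*w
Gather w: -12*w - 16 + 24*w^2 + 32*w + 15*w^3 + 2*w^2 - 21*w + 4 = 15*w^3 + 26*w^2 - w - 12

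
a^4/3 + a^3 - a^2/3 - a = a*(a/3 + 1/3)*(a - 1)*(a + 3)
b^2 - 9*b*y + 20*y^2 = (b - 5*y)*(b - 4*y)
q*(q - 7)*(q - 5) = q^3 - 12*q^2 + 35*q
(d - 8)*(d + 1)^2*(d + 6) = d^4 - 51*d^2 - 98*d - 48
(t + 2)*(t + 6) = t^2 + 8*t + 12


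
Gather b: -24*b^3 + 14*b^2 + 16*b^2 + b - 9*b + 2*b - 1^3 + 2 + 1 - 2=-24*b^3 + 30*b^2 - 6*b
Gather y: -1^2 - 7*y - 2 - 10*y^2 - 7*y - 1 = -10*y^2 - 14*y - 4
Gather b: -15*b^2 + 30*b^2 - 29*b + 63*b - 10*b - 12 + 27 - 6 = 15*b^2 + 24*b + 9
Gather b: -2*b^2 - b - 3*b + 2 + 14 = -2*b^2 - 4*b + 16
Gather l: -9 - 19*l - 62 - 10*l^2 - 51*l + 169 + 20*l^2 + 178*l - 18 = 10*l^2 + 108*l + 80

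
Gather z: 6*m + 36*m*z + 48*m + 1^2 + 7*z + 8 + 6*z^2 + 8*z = 54*m + 6*z^2 + z*(36*m + 15) + 9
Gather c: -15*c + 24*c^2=24*c^2 - 15*c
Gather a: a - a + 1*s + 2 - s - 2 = 0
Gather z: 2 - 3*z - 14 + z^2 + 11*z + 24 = z^2 + 8*z + 12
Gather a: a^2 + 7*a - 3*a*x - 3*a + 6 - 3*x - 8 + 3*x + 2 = a^2 + a*(4 - 3*x)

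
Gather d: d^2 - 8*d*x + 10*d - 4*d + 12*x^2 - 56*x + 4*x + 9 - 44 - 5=d^2 + d*(6 - 8*x) + 12*x^2 - 52*x - 40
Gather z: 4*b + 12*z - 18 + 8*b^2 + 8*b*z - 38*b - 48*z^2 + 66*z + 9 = 8*b^2 - 34*b - 48*z^2 + z*(8*b + 78) - 9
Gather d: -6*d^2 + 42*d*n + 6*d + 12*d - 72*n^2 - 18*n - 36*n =-6*d^2 + d*(42*n + 18) - 72*n^2 - 54*n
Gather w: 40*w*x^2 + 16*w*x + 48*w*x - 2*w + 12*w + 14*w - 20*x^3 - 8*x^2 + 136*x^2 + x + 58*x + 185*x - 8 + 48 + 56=w*(40*x^2 + 64*x + 24) - 20*x^3 + 128*x^2 + 244*x + 96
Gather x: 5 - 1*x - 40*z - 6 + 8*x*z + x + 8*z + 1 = 8*x*z - 32*z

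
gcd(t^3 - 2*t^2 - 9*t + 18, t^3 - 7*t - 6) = t - 3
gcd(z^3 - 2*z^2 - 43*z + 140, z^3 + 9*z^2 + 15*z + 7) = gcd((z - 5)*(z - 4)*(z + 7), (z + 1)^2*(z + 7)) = z + 7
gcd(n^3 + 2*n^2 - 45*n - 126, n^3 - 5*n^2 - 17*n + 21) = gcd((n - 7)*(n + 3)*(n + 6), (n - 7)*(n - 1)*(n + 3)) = n^2 - 4*n - 21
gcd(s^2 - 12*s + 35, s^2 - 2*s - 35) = s - 7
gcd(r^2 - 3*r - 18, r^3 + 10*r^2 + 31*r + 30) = r + 3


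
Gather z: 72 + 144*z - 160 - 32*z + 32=112*z - 56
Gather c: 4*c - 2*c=2*c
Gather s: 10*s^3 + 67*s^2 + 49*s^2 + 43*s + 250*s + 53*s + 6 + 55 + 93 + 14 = 10*s^3 + 116*s^2 + 346*s + 168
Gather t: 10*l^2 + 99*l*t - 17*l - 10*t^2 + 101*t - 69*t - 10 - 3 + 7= 10*l^2 - 17*l - 10*t^2 + t*(99*l + 32) - 6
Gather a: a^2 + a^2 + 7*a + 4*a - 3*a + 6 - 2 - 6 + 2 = 2*a^2 + 8*a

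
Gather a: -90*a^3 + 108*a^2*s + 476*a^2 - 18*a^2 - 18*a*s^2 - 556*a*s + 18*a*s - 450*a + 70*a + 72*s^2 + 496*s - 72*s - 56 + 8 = -90*a^3 + a^2*(108*s + 458) + a*(-18*s^2 - 538*s - 380) + 72*s^2 + 424*s - 48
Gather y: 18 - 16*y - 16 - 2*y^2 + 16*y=2 - 2*y^2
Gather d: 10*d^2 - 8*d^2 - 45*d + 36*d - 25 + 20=2*d^2 - 9*d - 5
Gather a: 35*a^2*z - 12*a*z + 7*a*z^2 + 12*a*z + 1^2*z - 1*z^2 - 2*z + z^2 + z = 35*a^2*z + 7*a*z^2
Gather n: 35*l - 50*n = 35*l - 50*n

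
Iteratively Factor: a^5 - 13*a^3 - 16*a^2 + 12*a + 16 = (a - 4)*(a^4 + 4*a^3 + 3*a^2 - 4*a - 4) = (a - 4)*(a + 1)*(a^3 + 3*a^2 - 4) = (a - 4)*(a + 1)*(a + 2)*(a^2 + a - 2) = (a - 4)*(a + 1)*(a + 2)^2*(a - 1)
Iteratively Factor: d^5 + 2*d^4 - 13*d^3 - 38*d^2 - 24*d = (d)*(d^4 + 2*d^3 - 13*d^2 - 38*d - 24) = d*(d + 1)*(d^3 + d^2 - 14*d - 24) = d*(d + 1)*(d + 3)*(d^2 - 2*d - 8) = d*(d - 4)*(d + 1)*(d + 3)*(d + 2)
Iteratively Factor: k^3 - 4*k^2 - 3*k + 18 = (k + 2)*(k^2 - 6*k + 9) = (k - 3)*(k + 2)*(k - 3)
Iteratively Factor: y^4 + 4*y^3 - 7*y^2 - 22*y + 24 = (y - 2)*(y^3 + 6*y^2 + 5*y - 12) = (y - 2)*(y + 4)*(y^2 + 2*y - 3) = (y - 2)*(y - 1)*(y + 4)*(y + 3)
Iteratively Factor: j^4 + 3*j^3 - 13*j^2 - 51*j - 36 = (j + 3)*(j^3 - 13*j - 12) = (j + 3)^2*(j^2 - 3*j - 4) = (j - 4)*(j + 3)^2*(j + 1)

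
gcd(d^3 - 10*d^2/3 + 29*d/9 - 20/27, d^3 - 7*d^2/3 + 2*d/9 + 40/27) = d^2 - 3*d + 20/9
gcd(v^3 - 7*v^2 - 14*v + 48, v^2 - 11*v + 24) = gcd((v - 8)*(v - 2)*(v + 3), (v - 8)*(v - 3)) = v - 8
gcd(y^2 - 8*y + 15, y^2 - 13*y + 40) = y - 5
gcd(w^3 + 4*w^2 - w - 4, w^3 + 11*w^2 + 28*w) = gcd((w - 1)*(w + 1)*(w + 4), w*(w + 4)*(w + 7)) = w + 4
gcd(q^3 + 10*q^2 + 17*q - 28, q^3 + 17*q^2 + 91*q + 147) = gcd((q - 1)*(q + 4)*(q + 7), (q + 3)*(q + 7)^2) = q + 7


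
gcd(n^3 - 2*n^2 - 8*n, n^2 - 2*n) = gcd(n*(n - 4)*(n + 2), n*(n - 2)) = n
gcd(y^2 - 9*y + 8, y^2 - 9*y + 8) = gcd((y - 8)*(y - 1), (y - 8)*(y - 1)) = y^2 - 9*y + 8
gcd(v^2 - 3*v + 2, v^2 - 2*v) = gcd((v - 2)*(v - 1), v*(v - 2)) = v - 2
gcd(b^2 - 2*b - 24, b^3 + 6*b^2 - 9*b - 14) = 1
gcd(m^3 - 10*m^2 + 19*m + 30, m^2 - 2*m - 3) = m + 1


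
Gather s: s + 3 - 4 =s - 1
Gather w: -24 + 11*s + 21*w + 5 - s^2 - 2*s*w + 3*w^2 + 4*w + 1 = -s^2 + 11*s + 3*w^2 + w*(25 - 2*s) - 18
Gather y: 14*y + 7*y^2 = 7*y^2 + 14*y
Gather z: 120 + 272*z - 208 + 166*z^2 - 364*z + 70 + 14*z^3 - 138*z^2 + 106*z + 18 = 14*z^3 + 28*z^2 + 14*z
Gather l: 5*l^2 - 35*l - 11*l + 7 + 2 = 5*l^2 - 46*l + 9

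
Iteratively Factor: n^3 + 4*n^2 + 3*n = (n)*(n^2 + 4*n + 3) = n*(n + 1)*(n + 3)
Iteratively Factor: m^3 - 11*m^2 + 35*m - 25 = (m - 1)*(m^2 - 10*m + 25) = (m - 5)*(m - 1)*(m - 5)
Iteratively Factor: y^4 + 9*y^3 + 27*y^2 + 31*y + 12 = (y + 1)*(y^3 + 8*y^2 + 19*y + 12) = (y + 1)*(y + 4)*(y^2 + 4*y + 3) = (y + 1)*(y + 3)*(y + 4)*(y + 1)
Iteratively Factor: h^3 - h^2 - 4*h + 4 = (h + 2)*(h^2 - 3*h + 2) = (h - 2)*(h + 2)*(h - 1)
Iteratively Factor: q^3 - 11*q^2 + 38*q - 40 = (q - 2)*(q^2 - 9*q + 20) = (q - 4)*(q - 2)*(q - 5)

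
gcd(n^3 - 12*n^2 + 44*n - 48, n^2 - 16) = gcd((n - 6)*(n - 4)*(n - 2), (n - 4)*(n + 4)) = n - 4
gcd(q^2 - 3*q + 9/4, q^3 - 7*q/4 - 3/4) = q - 3/2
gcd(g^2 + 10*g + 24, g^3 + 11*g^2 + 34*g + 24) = g^2 + 10*g + 24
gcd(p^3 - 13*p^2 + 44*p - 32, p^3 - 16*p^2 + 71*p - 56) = p^2 - 9*p + 8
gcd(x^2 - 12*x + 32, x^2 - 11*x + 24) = x - 8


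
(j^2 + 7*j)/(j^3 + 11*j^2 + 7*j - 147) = j/(j^2 + 4*j - 21)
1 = 1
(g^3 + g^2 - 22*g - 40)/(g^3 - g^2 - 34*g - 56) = (g - 5)/(g - 7)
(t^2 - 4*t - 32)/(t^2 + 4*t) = (t - 8)/t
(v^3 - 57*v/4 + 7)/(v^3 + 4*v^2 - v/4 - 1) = (2*v - 7)/(2*v + 1)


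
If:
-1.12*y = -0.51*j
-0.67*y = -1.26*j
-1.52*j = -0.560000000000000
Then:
No Solution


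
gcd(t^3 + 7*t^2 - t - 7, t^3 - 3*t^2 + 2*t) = t - 1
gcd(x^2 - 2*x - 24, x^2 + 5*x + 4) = x + 4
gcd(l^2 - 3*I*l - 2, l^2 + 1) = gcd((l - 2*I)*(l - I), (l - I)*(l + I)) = l - I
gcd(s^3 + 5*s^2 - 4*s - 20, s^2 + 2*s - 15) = s + 5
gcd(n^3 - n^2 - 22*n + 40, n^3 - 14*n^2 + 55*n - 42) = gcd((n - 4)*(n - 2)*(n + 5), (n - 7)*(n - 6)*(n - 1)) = 1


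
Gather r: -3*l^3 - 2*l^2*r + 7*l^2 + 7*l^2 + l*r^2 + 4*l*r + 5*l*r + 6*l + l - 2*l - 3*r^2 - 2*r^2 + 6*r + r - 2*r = -3*l^3 + 14*l^2 + 5*l + r^2*(l - 5) + r*(-2*l^2 + 9*l + 5)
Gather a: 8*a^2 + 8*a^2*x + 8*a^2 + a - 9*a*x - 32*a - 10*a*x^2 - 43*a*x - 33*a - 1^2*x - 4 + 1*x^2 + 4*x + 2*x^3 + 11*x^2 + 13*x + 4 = a^2*(8*x + 16) + a*(-10*x^2 - 52*x - 64) + 2*x^3 + 12*x^2 + 16*x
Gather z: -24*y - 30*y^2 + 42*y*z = -30*y^2 + 42*y*z - 24*y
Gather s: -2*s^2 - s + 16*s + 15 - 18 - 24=-2*s^2 + 15*s - 27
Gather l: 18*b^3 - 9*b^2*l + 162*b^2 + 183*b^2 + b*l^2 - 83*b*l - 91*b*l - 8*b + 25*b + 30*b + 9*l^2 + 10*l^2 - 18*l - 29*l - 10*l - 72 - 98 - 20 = 18*b^3 + 345*b^2 + 47*b + l^2*(b + 19) + l*(-9*b^2 - 174*b - 57) - 190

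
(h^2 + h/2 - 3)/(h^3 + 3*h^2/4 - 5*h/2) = 2*(2*h - 3)/(h*(4*h - 5))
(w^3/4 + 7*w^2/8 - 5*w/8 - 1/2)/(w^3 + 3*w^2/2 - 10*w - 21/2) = (2*w^3 + 7*w^2 - 5*w - 4)/(4*(2*w^3 + 3*w^2 - 20*w - 21))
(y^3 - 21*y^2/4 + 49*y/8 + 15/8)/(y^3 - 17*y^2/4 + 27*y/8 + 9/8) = (2*y - 5)/(2*y - 3)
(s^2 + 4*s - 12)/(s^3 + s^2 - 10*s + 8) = (s + 6)/(s^2 + 3*s - 4)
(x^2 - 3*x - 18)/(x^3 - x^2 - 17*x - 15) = (x - 6)/(x^2 - 4*x - 5)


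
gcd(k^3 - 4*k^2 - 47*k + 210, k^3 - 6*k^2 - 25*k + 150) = k^2 - 11*k + 30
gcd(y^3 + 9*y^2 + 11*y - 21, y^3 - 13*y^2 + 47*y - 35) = y - 1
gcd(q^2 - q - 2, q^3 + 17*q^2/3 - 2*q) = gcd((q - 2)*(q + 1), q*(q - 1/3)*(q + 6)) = 1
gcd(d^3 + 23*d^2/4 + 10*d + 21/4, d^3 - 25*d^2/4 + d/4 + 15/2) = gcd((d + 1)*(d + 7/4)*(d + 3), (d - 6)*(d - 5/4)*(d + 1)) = d + 1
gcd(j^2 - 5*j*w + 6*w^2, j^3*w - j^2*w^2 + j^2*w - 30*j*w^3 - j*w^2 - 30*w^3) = 1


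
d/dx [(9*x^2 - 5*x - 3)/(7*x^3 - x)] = (-63*x^4 + 70*x^3 + 54*x^2 - 3)/(49*x^6 - 14*x^4 + x^2)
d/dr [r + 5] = 1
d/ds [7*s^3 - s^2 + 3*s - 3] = 21*s^2 - 2*s + 3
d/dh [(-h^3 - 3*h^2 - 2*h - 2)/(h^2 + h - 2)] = (-h^4 - 2*h^3 + 5*h^2 + 16*h + 6)/(h^4 + 2*h^3 - 3*h^2 - 4*h + 4)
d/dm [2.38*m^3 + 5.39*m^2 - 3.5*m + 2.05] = 7.14*m^2 + 10.78*m - 3.5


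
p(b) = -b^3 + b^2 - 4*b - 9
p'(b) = -3*b^2 + 2*b - 4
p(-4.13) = 95.02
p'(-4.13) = -63.43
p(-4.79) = 143.01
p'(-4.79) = -82.41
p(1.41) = -15.46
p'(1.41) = -7.14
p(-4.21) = 100.18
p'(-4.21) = -65.59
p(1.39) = -15.31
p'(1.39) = -7.02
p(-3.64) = 67.04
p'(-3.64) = -51.03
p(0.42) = -10.58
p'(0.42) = -3.69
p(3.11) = -41.85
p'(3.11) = -26.80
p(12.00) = -1641.00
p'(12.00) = -412.00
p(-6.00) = 267.00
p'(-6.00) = -124.00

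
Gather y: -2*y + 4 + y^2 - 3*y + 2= y^2 - 5*y + 6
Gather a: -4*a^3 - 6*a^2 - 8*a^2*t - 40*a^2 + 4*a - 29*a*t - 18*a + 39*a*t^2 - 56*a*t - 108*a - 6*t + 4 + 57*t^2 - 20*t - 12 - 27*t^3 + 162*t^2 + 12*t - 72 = -4*a^3 + a^2*(-8*t - 46) + a*(39*t^2 - 85*t - 122) - 27*t^3 + 219*t^2 - 14*t - 80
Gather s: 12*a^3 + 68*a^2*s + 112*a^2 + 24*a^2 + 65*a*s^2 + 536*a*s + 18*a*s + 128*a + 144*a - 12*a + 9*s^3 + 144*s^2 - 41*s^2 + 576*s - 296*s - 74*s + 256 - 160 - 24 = 12*a^3 + 136*a^2 + 260*a + 9*s^3 + s^2*(65*a + 103) + s*(68*a^2 + 554*a + 206) + 72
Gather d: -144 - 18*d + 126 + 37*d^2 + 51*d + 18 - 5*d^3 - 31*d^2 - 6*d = -5*d^3 + 6*d^2 + 27*d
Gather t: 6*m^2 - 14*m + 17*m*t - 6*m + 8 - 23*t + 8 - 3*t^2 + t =6*m^2 - 20*m - 3*t^2 + t*(17*m - 22) + 16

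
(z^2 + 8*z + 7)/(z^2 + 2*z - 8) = (z^2 + 8*z + 7)/(z^2 + 2*z - 8)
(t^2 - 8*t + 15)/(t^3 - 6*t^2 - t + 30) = 1/(t + 2)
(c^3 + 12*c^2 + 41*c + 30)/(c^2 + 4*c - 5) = (c^2 + 7*c + 6)/(c - 1)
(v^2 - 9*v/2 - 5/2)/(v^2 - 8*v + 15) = (v + 1/2)/(v - 3)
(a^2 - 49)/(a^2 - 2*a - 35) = (a + 7)/(a + 5)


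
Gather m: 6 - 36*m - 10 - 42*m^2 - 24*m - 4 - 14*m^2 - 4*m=-56*m^2 - 64*m - 8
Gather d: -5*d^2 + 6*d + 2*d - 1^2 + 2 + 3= -5*d^2 + 8*d + 4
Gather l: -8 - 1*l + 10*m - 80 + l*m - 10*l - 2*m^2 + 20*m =l*(m - 11) - 2*m^2 + 30*m - 88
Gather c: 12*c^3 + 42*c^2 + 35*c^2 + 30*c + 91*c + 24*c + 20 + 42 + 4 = 12*c^3 + 77*c^2 + 145*c + 66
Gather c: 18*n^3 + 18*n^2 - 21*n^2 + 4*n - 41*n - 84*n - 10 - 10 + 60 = 18*n^3 - 3*n^2 - 121*n + 40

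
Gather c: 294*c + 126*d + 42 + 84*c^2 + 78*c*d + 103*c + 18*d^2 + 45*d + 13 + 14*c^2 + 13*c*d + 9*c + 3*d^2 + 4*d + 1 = 98*c^2 + c*(91*d + 406) + 21*d^2 + 175*d + 56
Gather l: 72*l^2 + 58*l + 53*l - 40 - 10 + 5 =72*l^2 + 111*l - 45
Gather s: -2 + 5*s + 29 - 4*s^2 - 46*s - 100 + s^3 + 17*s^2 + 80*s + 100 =s^3 + 13*s^2 + 39*s + 27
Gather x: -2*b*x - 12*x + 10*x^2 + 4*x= 10*x^2 + x*(-2*b - 8)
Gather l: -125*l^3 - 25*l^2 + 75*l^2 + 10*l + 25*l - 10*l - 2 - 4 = -125*l^3 + 50*l^2 + 25*l - 6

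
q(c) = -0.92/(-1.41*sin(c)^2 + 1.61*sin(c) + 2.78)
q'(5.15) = 59.68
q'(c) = -0.92*(2.82*sin(c)*cos(c) - 1.61*cos(c))/(-1.41*sin(c)^2 + 1.61*sin(c) + 2.78)^2 = (1.4812 - 2.5944*sin(c))*cos(c)/(-1.41*sin(c)^2 + 1.61*sin(c) + 2.78)^2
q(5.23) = -2.91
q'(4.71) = -0.17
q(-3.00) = -0.36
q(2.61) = -0.28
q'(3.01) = -0.13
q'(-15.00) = -1.86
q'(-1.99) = -88.60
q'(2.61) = -0.01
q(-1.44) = 4.55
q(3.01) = -0.31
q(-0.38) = -0.46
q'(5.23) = 18.50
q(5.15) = -5.58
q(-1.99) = -6.92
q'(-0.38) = 0.57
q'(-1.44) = 12.92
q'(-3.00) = -0.29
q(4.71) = 3.83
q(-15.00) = -0.81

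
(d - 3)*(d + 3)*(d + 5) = d^3 + 5*d^2 - 9*d - 45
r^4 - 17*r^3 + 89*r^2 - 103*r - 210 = (r - 7)*(r - 6)*(r - 5)*(r + 1)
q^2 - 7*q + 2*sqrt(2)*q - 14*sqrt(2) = (q - 7)*(q + 2*sqrt(2))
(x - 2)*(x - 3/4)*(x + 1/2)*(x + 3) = x^4 + 3*x^3/4 - 53*x^2/8 + 9*x/8 + 9/4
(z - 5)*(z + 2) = z^2 - 3*z - 10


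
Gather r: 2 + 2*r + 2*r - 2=4*r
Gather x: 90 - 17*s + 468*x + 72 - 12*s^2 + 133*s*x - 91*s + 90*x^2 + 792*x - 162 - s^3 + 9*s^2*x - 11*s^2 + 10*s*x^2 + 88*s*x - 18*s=-s^3 - 23*s^2 - 126*s + x^2*(10*s + 90) + x*(9*s^2 + 221*s + 1260)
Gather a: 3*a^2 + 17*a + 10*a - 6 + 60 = 3*a^2 + 27*a + 54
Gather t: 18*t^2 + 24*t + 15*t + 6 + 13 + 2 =18*t^2 + 39*t + 21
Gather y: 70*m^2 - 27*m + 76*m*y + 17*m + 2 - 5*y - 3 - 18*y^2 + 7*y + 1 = 70*m^2 - 10*m - 18*y^2 + y*(76*m + 2)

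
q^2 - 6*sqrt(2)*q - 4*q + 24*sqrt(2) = (q - 4)*(q - 6*sqrt(2))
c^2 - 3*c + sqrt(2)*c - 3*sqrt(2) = (c - 3)*(c + sqrt(2))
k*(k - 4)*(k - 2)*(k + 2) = k^4 - 4*k^3 - 4*k^2 + 16*k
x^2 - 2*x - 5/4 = (x - 5/2)*(x + 1/2)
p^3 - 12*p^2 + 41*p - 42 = (p - 7)*(p - 3)*(p - 2)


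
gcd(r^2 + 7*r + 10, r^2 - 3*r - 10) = r + 2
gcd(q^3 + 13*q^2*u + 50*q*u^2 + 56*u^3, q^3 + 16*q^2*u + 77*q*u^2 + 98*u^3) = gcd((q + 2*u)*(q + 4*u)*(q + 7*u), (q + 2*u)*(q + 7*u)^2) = q^2 + 9*q*u + 14*u^2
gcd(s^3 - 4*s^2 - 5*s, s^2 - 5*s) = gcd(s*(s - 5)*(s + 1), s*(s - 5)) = s^2 - 5*s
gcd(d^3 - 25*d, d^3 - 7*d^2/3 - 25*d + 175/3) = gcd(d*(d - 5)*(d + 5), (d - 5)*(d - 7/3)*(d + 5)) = d^2 - 25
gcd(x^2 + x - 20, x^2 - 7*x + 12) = x - 4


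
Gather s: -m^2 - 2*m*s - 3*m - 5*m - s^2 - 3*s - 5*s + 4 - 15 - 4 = -m^2 - 8*m - s^2 + s*(-2*m - 8) - 15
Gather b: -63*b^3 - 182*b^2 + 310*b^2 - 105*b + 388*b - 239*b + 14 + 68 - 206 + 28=-63*b^3 + 128*b^2 + 44*b - 96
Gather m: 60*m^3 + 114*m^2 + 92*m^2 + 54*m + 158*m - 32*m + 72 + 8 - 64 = 60*m^3 + 206*m^2 + 180*m + 16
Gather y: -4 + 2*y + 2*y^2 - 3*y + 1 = 2*y^2 - y - 3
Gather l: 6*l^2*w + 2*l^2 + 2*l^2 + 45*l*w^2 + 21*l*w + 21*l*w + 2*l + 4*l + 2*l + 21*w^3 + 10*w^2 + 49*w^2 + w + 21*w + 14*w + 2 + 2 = l^2*(6*w + 4) + l*(45*w^2 + 42*w + 8) + 21*w^3 + 59*w^2 + 36*w + 4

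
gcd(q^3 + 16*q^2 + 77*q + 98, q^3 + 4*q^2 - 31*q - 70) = q^2 + 9*q + 14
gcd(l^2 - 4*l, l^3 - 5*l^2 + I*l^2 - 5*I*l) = l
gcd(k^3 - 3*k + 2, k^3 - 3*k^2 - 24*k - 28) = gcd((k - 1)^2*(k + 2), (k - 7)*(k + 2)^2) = k + 2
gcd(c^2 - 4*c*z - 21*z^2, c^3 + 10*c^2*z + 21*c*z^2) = c + 3*z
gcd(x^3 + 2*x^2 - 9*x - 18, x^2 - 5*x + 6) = x - 3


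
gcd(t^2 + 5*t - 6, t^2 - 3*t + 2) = t - 1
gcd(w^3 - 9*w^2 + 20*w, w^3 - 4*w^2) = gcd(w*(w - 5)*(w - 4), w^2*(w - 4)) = w^2 - 4*w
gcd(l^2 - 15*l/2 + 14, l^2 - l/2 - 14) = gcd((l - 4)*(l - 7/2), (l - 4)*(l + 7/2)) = l - 4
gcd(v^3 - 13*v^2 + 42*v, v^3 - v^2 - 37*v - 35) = v - 7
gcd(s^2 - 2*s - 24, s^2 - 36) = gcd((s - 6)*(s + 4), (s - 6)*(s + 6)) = s - 6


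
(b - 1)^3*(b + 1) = b^4 - 2*b^3 + 2*b - 1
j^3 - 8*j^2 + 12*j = j*(j - 6)*(j - 2)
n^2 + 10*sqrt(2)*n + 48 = (n + 4*sqrt(2))*(n + 6*sqrt(2))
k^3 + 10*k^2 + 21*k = k*(k + 3)*(k + 7)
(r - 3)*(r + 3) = r^2 - 9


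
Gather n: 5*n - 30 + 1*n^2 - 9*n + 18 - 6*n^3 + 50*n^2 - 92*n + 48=-6*n^3 + 51*n^2 - 96*n + 36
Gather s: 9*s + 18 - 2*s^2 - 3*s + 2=-2*s^2 + 6*s + 20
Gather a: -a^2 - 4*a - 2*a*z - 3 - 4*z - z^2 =-a^2 + a*(-2*z - 4) - z^2 - 4*z - 3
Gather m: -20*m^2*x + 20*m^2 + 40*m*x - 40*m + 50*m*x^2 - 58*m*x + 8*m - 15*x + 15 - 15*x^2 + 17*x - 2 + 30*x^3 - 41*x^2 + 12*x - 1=m^2*(20 - 20*x) + m*(50*x^2 - 18*x - 32) + 30*x^3 - 56*x^2 + 14*x + 12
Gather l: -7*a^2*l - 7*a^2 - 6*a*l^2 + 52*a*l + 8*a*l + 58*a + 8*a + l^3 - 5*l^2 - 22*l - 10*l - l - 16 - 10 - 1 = -7*a^2 + 66*a + l^3 + l^2*(-6*a - 5) + l*(-7*a^2 + 60*a - 33) - 27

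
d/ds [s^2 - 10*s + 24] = 2*s - 10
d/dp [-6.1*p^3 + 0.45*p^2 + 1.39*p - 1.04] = -18.3*p^2 + 0.9*p + 1.39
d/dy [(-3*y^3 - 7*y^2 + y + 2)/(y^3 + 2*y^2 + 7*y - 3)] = (y^4 - 44*y^3 - 30*y^2 + 34*y - 17)/(y^6 + 4*y^5 + 18*y^4 + 22*y^3 + 37*y^2 - 42*y + 9)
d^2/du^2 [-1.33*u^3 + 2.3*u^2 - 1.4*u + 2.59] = 4.6 - 7.98*u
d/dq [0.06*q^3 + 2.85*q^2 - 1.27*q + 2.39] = 0.18*q^2 + 5.7*q - 1.27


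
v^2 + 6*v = v*(v + 6)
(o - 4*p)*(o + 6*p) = o^2 + 2*o*p - 24*p^2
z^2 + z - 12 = (z - 3)*(z + 4)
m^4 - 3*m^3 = m^3*(m - 3)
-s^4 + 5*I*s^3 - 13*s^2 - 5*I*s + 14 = (s - 7*I)*(s + 2*I)*(-I*s - I)*(-I*s + I)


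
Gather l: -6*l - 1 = -6*l - 1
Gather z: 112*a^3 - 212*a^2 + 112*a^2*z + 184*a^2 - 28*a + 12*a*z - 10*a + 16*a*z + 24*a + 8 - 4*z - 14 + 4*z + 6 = 112*a^3 - 28*a^2 - 14*a + z*(112*a^2 + 28*a)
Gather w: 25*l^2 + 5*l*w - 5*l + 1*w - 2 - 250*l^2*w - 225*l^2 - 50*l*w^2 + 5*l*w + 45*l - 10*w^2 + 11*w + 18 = -200*l^2 + 40*l + w^2*(-50*l - 10) + w*(-250*l^2 + 10*l + 12) + 16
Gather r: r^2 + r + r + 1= r^2 + 2*r + 1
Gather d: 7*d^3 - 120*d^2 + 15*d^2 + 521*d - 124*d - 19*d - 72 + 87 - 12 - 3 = 7*d^3 - 105*d^2 + 378*d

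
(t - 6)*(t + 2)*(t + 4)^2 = t^4 + 4*t^3 - 28*t^2 - 160*t - 192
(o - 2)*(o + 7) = o^2 + 5*o - 14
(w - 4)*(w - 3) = w^2 - 7*w + 12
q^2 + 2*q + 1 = (q + 1)^2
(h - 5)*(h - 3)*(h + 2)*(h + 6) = h^4 - 37*h^2 + 24*h + 180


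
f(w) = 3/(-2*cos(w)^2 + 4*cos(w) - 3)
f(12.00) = -2.86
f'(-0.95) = -2.24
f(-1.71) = -0.83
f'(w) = 3*(-4*sin(w)*cos(w) + 4*sin(w))/(-2*cos(w)^2 + 4*cos(w) - 3)^2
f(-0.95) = -2.22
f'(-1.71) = -1.05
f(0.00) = -3.00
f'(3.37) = -0.07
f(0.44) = -2.95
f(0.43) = -2.95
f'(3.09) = 0.02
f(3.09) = -0.33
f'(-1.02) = -2.30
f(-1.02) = -2.06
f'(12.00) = -0.91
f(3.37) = -0.34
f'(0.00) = 0.00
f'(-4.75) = 1.42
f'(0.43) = 0.44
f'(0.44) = 0.47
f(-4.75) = -1.05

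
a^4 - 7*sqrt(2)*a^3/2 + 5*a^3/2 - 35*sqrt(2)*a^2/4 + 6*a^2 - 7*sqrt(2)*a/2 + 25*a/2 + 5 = (a + 1/2)*(a + 2)*(a - 5*sqrt(2)/2)*(a - sqrt(2))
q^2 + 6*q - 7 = (q - 1)*(q + 7)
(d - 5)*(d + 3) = d^2 - 2*d - 15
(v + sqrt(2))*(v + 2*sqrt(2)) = v^2 + 3*sqrt(2)*v + 4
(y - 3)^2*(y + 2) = y^3 - 4*y^2 - 3*y + 18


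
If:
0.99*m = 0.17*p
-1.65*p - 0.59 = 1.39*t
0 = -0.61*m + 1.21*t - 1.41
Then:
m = -0.21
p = -1.25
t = 1.06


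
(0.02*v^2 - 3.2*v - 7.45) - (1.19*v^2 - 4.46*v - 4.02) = -1.17*v^2 + 1.26*v - 3.43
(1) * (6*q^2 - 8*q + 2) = 6*q^2 - 8*q + 2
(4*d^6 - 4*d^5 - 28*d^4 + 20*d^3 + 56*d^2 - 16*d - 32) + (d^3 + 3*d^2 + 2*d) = 4*d^6 - 4*d^5 - 28*d^4 + 21*d^3 + 59*d^2 - 14*d - 32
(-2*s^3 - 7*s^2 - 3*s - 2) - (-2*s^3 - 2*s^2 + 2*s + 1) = -5*s^2 - 5*s - 3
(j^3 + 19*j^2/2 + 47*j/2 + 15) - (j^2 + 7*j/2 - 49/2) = j^3 + 17*j^2/2 + 20*j + 79/2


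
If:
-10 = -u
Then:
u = 10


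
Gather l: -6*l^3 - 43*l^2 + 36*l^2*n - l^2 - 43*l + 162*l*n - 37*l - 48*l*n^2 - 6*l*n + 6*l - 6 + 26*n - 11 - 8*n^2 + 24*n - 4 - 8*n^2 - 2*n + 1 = -6*l^3 + l^2*(36*n - 44) + l*(-48*n^2 + 156*n - 74) - 16*n^2 + 48*n - 20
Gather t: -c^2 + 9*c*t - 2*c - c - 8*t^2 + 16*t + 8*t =-c^2 - 3*c - 8*t^2 + t*(9*c + 24)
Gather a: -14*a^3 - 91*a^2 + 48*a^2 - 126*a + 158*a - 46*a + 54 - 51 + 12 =-14*a^3 - 43*a^2 - 14*a + 15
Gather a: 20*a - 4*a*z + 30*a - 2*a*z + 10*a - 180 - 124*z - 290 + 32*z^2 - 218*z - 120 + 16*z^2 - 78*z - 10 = a*(60 - 6*z) + 48*z^2 - 420*z - 600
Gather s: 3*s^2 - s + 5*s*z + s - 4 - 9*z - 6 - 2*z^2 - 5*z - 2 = 3*s^2 + 5*s*z - 2*z^2 - 14*z - 12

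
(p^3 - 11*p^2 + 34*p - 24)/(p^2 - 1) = (p^2 - 10*p + 24)/(p + 1)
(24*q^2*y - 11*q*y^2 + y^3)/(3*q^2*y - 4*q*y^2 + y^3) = (-8*q + y)/(-q + y)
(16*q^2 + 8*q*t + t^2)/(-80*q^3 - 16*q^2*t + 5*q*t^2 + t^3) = (-4*q - t)/(20*q^2 - q*t - t^2)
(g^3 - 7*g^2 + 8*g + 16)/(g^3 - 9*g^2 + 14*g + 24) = (g - 4)/(g - 6)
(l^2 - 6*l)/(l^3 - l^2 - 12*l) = (6 - l)/(-l^2 + l + 12)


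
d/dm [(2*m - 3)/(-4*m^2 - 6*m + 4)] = (4*m^2 - 12*m - 5)/(2*(4*m^4 + 12*m^3 + m^2 - 12*m + 4))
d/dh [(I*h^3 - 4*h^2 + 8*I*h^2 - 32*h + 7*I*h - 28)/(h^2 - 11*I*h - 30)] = (I*h^4 + 22*h^3 + h^2*(120 - 53*I) + h*(296 - 480*I) + 960 - 518*I)/(h^4 - 22*I*h^3 - 181*h^2 + 660*I*h + 900)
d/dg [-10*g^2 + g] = 1 - 20*g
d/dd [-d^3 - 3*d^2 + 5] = 3*d*(-d - 2)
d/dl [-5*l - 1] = -5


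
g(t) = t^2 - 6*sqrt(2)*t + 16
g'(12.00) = 15.51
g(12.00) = 58.18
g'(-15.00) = -38.49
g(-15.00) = 368.28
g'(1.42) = -5.65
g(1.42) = 5.97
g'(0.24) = -8.01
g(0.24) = 14.02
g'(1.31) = -5.87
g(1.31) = 6.60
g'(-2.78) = -14.05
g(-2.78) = 47.32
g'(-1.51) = -11.51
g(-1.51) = 31.09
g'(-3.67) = -15.83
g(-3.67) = 60.61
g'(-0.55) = -9.59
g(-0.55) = 20.97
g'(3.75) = -0.99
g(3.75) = -1.76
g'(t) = 2*t - 6*sqrt(2)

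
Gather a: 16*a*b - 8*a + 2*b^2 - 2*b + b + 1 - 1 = a*(16*b - 8) + 2*b^2 - b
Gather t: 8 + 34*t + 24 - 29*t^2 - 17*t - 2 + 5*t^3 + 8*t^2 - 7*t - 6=5*t^3 - 21*t^2 + 10*t + 24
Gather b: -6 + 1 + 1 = -4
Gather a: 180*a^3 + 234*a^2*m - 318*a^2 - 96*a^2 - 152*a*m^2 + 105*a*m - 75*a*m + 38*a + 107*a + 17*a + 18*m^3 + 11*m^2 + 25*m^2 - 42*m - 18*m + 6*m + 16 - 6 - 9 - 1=180*a^3 + a^2*(234*m - 414) + a*(-152*m^2 + 30*m + 162) + 18*m^3 + 36*m^2 - 54*m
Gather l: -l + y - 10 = -l + y - 10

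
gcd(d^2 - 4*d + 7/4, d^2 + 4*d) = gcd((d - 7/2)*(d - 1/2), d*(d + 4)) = 1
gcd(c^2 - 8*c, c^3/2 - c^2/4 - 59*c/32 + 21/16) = 1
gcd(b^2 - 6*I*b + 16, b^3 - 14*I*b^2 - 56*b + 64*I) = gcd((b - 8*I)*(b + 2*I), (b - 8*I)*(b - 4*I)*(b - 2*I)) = b - 8*I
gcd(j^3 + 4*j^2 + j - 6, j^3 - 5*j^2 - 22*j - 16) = j + 2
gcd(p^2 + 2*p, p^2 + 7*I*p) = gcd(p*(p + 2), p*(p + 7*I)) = p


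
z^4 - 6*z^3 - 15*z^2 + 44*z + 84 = (z - 7)*(z - 3)*(z + 2)^2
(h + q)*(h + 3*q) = h^2 + 4*h*q + 3*q^2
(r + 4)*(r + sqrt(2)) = r^2 + sqrt(2)*r + 4*r + 4*sqrt(2)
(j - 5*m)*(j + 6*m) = j^2 + j*m - 30*m^2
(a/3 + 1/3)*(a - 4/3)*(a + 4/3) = a^3/3 + a^2/3 - 16*a/27 - 16/27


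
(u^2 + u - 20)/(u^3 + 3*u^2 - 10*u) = (u - 4)/(u*(u - 2))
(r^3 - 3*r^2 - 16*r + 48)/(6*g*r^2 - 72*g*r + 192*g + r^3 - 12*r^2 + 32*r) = (r^2 + r - 12)/(6*g*r - 48*g + r^2 - 8*r)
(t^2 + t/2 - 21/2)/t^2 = (2*t^2 + t - 21)/(2*t^2)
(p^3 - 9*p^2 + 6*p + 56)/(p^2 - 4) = (p^2 - 11*p + 28)/(p - 2)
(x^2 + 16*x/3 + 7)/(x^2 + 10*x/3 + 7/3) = (x + 3)/(x + 1)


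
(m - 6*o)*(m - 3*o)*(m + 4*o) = m^3 - 5*m^2*o - 18*m*o^2 + 72*o^3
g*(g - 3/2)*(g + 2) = g^3 + g^2/2 - 3*g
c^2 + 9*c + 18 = (c + 3)*(c + 6)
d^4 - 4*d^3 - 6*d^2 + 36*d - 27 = (d - 3)^2*(d - 1)*(d + 3)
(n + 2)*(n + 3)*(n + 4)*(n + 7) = n^4 + 16*n^3 + 89*n^2 + 206*n + 168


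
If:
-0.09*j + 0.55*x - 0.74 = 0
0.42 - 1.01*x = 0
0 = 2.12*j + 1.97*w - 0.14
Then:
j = -5.68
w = 6.18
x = 0.42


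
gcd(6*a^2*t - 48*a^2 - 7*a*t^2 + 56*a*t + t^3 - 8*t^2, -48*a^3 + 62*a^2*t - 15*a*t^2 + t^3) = 6*a^2 - 7*a*t + t^2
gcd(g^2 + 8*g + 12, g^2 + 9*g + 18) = g + 6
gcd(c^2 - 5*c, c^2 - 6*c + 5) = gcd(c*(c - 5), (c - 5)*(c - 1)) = c - 5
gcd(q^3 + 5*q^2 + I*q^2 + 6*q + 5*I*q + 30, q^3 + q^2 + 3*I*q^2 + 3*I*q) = q + 3*I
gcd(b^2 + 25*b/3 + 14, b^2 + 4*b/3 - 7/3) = b + 7/3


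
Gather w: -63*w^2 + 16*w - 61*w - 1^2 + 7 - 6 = -63*w^2 - 45*w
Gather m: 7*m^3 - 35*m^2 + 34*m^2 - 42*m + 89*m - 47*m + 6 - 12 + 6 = 7*m^3 - m^2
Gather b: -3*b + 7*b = 4*b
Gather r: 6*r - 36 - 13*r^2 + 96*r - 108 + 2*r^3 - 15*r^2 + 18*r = 2*r^3 - 28*r^2 + 120*r - 144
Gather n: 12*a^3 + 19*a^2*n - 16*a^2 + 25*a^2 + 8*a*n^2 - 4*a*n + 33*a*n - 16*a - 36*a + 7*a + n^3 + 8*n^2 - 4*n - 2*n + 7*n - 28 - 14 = 12*a^3 + 9*a^2 - 45*a + n^3 + n^2*(8*a + 8) + n*(19*a^2 + 29*a + 1) - 42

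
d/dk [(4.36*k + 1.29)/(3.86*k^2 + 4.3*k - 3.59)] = (16.8296*k^2 + 18.748*k - (4.36*k + 1.29)*(7.72*k + 4.3) - 15.6524)/(3.86*k^2 + 4.3*k - 3.59)^2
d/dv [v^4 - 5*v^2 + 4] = 4*v^3 - 10*v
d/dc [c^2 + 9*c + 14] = 2*c + 9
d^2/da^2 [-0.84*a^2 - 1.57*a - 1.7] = -1.68000000000000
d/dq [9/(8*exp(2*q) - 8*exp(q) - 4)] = (9/2 - 9*exp(q))*exp(q)/(-2*exp(2*q) + 2*exp(q) + 1)^2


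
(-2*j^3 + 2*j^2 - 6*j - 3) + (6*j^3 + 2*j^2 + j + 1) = 4*j^3 + 4*j^2 - 5*j - 2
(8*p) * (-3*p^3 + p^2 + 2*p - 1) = -24*p^4 + 8*p^3 + 16*p^2 - 8*p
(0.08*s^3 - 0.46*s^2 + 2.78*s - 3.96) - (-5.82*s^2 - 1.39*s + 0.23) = 0.08*s^3 + 5.36*s^2 + 4.17*s - 4.19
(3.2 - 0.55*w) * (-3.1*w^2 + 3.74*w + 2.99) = 1.705*w^3 - 11.977*w^2 + 10.3235*w + 9.568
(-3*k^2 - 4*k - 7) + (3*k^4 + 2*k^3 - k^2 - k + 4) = 3*k^4 + 2*k^3 - 4*k^2 - 5*k - 3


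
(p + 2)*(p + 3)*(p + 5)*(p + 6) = p^4 + 16*p^3 + 91*p^2 + 216*p + 180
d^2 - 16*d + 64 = (d - 8)^2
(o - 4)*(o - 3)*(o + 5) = o^3 - 2*o^2 - 23*o + 60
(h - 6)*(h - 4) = h^2 - 10*h + 24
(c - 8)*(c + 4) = c^2 - 4*c - 32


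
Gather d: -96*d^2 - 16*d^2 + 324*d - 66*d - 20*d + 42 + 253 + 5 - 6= -112*d^2 + 238*d + 294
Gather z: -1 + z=z - 1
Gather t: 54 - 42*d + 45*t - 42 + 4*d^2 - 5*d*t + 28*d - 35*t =4*d^2 - 14*d + t*(10 - 5*d) + 12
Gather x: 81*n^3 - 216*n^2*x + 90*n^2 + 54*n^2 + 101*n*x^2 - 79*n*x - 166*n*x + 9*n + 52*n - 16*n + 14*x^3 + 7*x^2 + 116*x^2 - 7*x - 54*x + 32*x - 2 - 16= 81*n^3 + 144*n^2 + 45*n + 14*x^3 + x^2*(101*n + 123) + x*(-216*n^2 - 245*n - 29) - 18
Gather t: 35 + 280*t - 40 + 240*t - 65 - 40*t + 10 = 480*t - 60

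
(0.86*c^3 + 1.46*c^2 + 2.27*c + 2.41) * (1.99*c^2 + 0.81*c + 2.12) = 1.7114*c^5 + 3.602*c^4 + 7.5231*c^3 + 9.7298*c^2 + 6.7645*c + 5.1092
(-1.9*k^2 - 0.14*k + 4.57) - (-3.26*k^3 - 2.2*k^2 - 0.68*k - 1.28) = 3.26*k^3 + 0.3*k^2 + 0.54*k + 5.85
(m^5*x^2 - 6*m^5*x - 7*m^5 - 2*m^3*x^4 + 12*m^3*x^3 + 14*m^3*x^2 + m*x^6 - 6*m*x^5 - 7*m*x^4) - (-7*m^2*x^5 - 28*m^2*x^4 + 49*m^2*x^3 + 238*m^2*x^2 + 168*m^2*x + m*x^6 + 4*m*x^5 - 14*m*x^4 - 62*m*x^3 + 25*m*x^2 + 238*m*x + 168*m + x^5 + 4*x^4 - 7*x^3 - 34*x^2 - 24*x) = m^5*x^2 - 6*m^5*x - 7*m^5 - 2*m^3*x^4 + 12*m^3*x^3 + 14*m^3*x^2 + 7*m^2*x^5 + 28*m^2*x^4 - 49*m^2*x^3 - 238*m^2*x^2 - 168*m^2*x - 10*m*x^5 + 7*m*x^4 + 62*m*x^3 - 25*m*x^2 - 238*m*x - 168*m - x^5 - 4*x^4 + 7*x^3 + 34*x^2 + 24*x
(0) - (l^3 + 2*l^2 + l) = -l^3 - 2*l^2 - l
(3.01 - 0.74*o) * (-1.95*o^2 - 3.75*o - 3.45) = 1.443*o^3 - 3.0945*o^2 - 8.7345*o - 10.3845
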